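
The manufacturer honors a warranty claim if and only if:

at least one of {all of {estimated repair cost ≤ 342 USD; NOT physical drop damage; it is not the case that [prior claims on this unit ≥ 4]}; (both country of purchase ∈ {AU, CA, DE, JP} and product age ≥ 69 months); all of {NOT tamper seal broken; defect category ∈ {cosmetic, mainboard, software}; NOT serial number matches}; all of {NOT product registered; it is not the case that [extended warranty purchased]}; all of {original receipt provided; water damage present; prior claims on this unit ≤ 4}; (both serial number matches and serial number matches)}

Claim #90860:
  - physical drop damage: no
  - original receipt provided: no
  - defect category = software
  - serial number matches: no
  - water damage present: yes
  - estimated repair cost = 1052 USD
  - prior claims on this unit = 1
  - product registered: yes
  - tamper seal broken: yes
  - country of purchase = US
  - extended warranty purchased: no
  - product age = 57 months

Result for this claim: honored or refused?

Refused

Atomic conditions:
  estimated repair cost ≤ 342 USD: 1052 ≤ 342 is false
  NOT physical drop damage: no → true
  prior claims on this unit ≥ 4: 1 ≥ 4 is false
  country of purchase ∈ {AU, CA, DE, JP}: US is not in the set → false
  product age ≥ 69 months: 57 ≥ 69 is false
  NOT tamper seal broken: yes → false
  defect category ∈ {cosmetic, mainboard, software}: software is in the set → true
  NOT serial number matches: no → true
  NOT product registered: yes → false
  extended warranty purchased: no → false
  original receipt provided: no → false
  water damage present: yes → true
  prior claims on this unit ≤ 4: 1 ≤ 4 is true
  serial number matches: no → false
Combine:
[1.3] NOT false = true
[1] false AND true AND true = false
[2] false AND false = false
[3] false AND true AND true = false
[4.2] NOT false = true
[4] false AND true = false
[5] false AND true AND true = false
[6] false AND false = false
[root] false OR false OR false OR false OR false OR false = false
Overall: false → refused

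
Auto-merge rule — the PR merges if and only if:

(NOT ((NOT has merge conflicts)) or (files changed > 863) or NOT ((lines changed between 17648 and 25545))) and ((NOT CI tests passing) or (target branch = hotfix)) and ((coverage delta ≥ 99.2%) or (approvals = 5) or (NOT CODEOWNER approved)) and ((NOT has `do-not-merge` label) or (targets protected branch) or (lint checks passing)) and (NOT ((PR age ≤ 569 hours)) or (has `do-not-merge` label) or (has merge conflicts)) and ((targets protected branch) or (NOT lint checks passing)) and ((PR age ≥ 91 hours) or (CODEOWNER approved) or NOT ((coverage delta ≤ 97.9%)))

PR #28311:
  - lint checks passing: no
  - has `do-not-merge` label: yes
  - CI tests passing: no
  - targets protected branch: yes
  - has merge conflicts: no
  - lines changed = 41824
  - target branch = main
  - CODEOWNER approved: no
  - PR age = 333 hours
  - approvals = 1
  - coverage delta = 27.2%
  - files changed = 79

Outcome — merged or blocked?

Merged

Atomic conditions:
  NOT has merge conflicts: no → true
  files changed > 863: 79 > 863 is false
  lines changed between 17648 and 25545: 41824 in [17648, 25545] is false
  NOT CI tests passing: no → true
  target branch = hotfix: main == hotfix is false
  coverage delta ≥ 99.2%: 27.2 ≥ 99.2 is false
  approvals = 5: 1 == 5 is false
  NOT CODEOWNER approved: no → true
  NOT has `do-not-merge` label: yes → false
  targets protected branch: yes → true
  lint checks passing: no → false
  PR age ≤ 569 hours: 333 ≤ 569 is true
  has `do-not-merge` label: yes → true
  has merge conflicts: no → false
  NOT lint checks passing: no → true
  PR age ≥ 91 hours: 333 ≥ 91 is true
  CODEOWNER approved: no → false
  coverage delta ≤ 97.9%: 27.2 ≤ 97.9 is true
Combine:
[1.1] NOT true = false
[1.3] NOT false = true
[1] false OR false OR true = true
[2] true OR false = true
[3] false OR false OR true = true
[4] false OR true OR false = true
[5.1] NOT true = false
[5] false OR true OR false = true
[6] true OR true = true
[7.3] NOT true = false
[7] true OR false OR false = true
[root] true AND true AND true AND true AND true AND true AND true = true
Overall: true → merged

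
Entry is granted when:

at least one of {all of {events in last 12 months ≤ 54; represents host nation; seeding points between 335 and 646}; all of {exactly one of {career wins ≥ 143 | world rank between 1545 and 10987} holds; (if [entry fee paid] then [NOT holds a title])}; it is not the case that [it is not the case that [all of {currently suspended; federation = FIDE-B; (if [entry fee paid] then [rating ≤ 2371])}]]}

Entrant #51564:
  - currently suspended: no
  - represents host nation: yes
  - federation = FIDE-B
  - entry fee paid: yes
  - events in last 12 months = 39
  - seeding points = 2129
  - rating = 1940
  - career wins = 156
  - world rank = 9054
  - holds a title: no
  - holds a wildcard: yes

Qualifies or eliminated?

Eliminated

Atomic conditions:
  events in last 12 months ≤ 54: 39 ≤ 54 is true
  represents host nation: yes → true
  seeding points between 335 and 646: 2129 in [335, 646] is false
  career wins ≥ 143: 156 ≥ 143 is true
  world rank between 1545 and 10987: 9054 in [1545, 10987] is true
  entry fee paid: yes → true
  NOT holds a title: no → true
  currently suspended: no → false
  federation = FIDE-B: FIDE-B == FIDE-B is true
  rating ≤ 2371: 1940 ≤ 2371 is true
Combine:
[1] true AND true AND false = false
[2.1] exactly-one(true, true) = false
[2.2] true → true = true
[2] false AND true = false
[3.1.1.3] true → true = true
[3.1.1] false AND true AND true = false
[3.1] NOT false = true
[3] NOT true = false
[root] false OR false OR false = false
Overall: false → eliminated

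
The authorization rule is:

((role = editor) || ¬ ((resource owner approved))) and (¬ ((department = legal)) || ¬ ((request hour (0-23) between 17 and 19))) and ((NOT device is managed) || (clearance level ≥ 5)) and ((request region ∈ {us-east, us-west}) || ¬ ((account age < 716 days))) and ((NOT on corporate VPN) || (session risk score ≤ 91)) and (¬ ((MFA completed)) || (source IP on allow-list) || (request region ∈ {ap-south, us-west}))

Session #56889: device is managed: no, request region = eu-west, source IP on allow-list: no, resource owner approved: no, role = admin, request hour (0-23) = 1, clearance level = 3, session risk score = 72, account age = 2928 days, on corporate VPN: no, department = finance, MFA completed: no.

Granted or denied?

Atomic conditions:
  role = editor: admin == editor is false
  resource owner approved: no → false
  department = legal: finance == legal is false
  request hour (0-23) between 17 and 19: 1 in [17, 19] is false
  NOT device is managed: no → true
  clearance level ≥ 5: 3 ≥ 5 is false
  request region ∈ {us-east, us-west}: eu-west is not in the set → false
  account age < 716 days: 2928 < 716 is false
  NOT on corporate VPN: no → true
  session risk score ≤ 91: 72 ≤ 91 is true
  MFA completed: no → false
  source IP on allow-list: no → false
  request region ∈ {ap-south, us-west}: eu-west is not in the set → false
Combine:
[1.2] NOT false = true
[1] false OR true = true
[2.1] NOT false = true
[2.2] NOT false = true
[2] true OR true = true
[3] true OR false = true
[4.2] NOT false = true
[4] false OR true = true
[5] true OR true = true
[6.1] NOT false = true
[6] true OR false OR false = true
[root] true AND true AND true AND true AND true AND true = true
Overall: true → granted

Granted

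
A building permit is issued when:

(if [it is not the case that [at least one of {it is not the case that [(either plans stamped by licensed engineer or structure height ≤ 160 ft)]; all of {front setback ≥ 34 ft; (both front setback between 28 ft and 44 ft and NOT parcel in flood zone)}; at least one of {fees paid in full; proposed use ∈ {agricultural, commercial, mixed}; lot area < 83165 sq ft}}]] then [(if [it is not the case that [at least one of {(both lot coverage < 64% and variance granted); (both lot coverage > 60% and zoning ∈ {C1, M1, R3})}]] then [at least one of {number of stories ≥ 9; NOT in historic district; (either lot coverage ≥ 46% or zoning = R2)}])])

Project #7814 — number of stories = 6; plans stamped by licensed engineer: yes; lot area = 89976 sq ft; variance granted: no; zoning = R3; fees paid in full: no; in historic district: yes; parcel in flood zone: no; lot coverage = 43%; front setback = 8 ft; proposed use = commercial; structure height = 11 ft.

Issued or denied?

Atomic conditions:
  plans stamped by licensed engineer: yes → true
  structure height ≤ 160 ft: 11 ≤ 160 is true
  front setback ≥ 34 ft: 8 ≥ 34 is false
  front setback between 28 ft and 44 ft: 8 in [28, 44] is false
  NOT parcel in flood zone: no → true
  fees paid in full: no → false
  proposed use ∈ {agricultural, commercial, mixed}: commercial is in the set → true
  lot area < 83165 sq ft: 89976 < 83165 is false
  lot coverage < 64%: 43 < 64 is true
  variance granted: no → false
  lot coverage > 60%: 43 > 60 is false
  zoning ∈ {C1, M1, R3}: R3 is in the set → true
  number of stories ≥ 9: 6 ≥ 9 is false
  NOT in historic district: yes → false
  lot coverage ≥ 46%: 43 ≥ 46 is false
  zoning = R2: R3 == R2 is false
Combine:
[1.1.1.1] true OR true = true
[1.1.1] NOT true = false
[1.1.2.2] false AND true = false
[1.1.2] false AND false = false
[1.1.3] false OR true OR false = true
[1.1] false OR false OR true = true
[1] NOT true = false
[2.1.1.1] true AND false = false
[2.1.1.2] false AND true = false
[2.1.1] false OR false = false
[2.1] NOT false = true
[2.2.3] false OR false = false
[2.2] false OR false OR false = false
[2] true → false = false
[root] false → false (antecedent false ⇒ implication holds) = true
Overall: true → issued

Issued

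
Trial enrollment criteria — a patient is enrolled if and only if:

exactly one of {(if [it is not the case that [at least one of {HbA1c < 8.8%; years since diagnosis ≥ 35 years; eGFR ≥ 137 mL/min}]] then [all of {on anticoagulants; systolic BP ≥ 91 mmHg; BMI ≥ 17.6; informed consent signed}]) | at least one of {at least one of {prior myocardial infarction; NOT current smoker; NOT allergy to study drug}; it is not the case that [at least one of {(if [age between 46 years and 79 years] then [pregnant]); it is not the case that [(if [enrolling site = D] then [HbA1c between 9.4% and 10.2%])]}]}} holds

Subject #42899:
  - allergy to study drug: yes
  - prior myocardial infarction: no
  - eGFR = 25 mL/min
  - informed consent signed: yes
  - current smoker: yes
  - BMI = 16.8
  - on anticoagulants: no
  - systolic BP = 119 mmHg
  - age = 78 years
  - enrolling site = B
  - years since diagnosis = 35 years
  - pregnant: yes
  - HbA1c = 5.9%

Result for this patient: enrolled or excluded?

Atomic conditions:
  HbA1c < 8.8%: 5.9 < 8.8 is true
  years since diagnosis ≥ 35 years: 35 ≥ 35 is true
  eGFR ≥ 137 mL/min: 25 ≥ 137 is false
  on anticoagulants: no → false
  systolic BP ≥ 91 mmHg: 119 ≥ 91 is true
  BMI ≥ 17.6: 16.8 ≥ 17.6 is false
  informed consent signed: yes → true
  prior myocardial infarction: no → false
  NOT current smoker: yes → false
  NOT allergy to study drug: yes → false
  age between 46 years and 79 years: 78 in [46, 79] is true
  pregnant: yes → true
  enrolling site = D: B == D is false
  HbA1c between 9.4% and 10.2%: 5.9 in [9.4, 10.2] is false
Combine:
[1.1.1] true OR true OR false = true
[1.1] NOT true = false
[1.2] false AND true AND false AND true = false
[1] false → false (antecedent false ⇒ implication holds) = true
[2.1] false OR false OR false = false
[2.2.1.1] true → true = true
[2.2.1.2.1] false → false (antecedent false ⇒ implication holds) = true
[2.2.1.2] NOT true = false
[2.2.1] true OR false = true
[2.2] NOT true = false
[2] false OR false = false
[root] exactly-one(true, false) = true
Overall: true → enrolled

Enrolled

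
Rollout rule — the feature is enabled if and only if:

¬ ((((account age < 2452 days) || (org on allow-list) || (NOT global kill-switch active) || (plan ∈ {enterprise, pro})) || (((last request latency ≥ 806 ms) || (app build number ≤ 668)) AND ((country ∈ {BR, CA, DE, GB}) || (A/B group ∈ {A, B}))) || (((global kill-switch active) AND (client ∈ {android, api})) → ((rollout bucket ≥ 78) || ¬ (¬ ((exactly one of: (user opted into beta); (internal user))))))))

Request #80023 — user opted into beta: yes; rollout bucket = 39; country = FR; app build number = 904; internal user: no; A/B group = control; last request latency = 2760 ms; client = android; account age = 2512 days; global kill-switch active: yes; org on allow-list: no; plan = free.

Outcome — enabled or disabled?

Atomic conditions:
  account age < 2452 days: 2512 < 2452 is false
  org on allow-list: no → false
  NOT global kill-switch active: yes → false
  plan ∈ {enterprise, pro}: free is not in the set → false
  last request latency ≥ 806 ms: 2760 ≥ 806 is true
  app build number ≤ 668: 904 ≤ 668 is false
  country ∈ {BR, CA, DE, GB}: FR is not in the set → false
  A/B group ∈ {A, B}: control is not in the set → false
  global kill-switch active: yes → true
  client ∈ {android, api}: android is in the set → true
  rollout bucket ≥ 78: 39 ≥ 78 is false
  user opted into beta: yes → true
  internal user: no → false
Combine:
[1.1] false OR false OR false OR false = false
[1.2.1] true OR false = true
[1.2.2] false OR false = false
[1.2] true AND false = false
[1.3.1] true AND true = true
[1.3.2.2.1.1] exactly-one(true, false) = true
[1.3.2.2.1] NOT true = false
[1.3.2.2] NOT false = true
[1.3.2] false OR true = true
[1.3] true → true = true
[1] false OR false OR true = true
[root] NOT true = false
Overall: false → disabled

Disabled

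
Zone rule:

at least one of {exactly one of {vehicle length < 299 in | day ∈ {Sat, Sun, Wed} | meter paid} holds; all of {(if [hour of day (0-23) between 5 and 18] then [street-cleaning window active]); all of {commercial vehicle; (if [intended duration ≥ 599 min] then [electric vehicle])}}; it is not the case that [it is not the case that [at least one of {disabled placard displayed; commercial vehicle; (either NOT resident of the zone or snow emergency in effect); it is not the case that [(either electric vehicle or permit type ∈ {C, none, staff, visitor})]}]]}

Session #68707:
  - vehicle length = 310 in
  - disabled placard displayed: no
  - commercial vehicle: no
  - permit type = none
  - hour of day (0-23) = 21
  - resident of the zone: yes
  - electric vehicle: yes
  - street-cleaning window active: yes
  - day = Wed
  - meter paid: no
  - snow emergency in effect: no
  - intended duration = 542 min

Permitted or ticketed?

Permitted

Atomic conditions:
  vehicle length < 299 in: 310 < 299 is false
  day ∈ {Sat, Sun, Wed}: Wed is in the set → true
  meter paid: no → false
  hour of day (0-23) between 5 and 18: 21 in [5, 18] is false
  street-cleaning window active: yes → true
  commercial vehicle: no → false
  intended duration ≥ 599 min: 542 ≥ 599 is false
  electric vehicle: yes → true
  disabled placard displayed: no → false
  NOT resident of the zone: yes → false
  snow emergency in effect: no → false
  permit type ∈ {C, none, staff, visitor}: none is in the set → true
Combine:
[1] exactly-one(false, true, false) = true
[2.1] false → true (antecedent false ⇒ implication holds) = true
[2.2.2] false → true (antecedent false ⇒ implication holds) = true
[2.2] false AND true = false
[2] true AND false = false
[3.1.1.3] false OR false = false
[3.1.1.4.1] true OR true = true
[3.1.1.4] NOT true = false
[3.1.1] false OR false OR false OR false = false
[3.1] NOT false = true
[3] NOT true = false
[root] true OR false OR false = true
Overall: true → permitted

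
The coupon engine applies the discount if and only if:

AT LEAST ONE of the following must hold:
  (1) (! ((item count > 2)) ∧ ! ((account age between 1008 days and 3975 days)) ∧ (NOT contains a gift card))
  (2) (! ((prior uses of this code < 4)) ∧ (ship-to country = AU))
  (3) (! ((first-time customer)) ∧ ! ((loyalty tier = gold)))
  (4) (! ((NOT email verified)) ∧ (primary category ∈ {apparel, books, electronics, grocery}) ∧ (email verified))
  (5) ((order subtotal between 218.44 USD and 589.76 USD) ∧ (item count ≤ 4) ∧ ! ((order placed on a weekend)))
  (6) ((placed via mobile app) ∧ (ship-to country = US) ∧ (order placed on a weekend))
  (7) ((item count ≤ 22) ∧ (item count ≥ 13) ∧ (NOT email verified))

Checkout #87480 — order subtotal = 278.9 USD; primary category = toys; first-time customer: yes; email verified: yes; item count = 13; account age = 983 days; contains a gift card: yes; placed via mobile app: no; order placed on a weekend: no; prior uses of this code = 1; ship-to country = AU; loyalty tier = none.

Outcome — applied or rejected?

Atomic conditions:
  item count > 2: 13 > 2 is true
  account age between 1008 days and 3975 days: 983 in [1008, 3975] is false
  NOT contains a gift card: yes → false
  prior uses of this code < 4: 1 < 4 is true
  ship-to country = AU: AU == AU is true
  first-time customer: yes → true
  loyalty tier = gold: none == gold is false
  NOT email verified: yes → false
  primary category ∈ {apparel, books, electronics, grocery}: toys is not in the set → false
  email verified: yes → true
  order subtotal between 218.44 USD and 589.76 USD: 278.9 in [218.44, 589.76] is true
  item count ≤ 4: 13 ≤ 4 is false
  order placed on a weekend: no → false
  placed via mobile app: no → false
  ship-to country = US: AU == US is false
  item count ≤ 22: 13 ≤ 22 is true
  item count ≥ 13: 13 ≥ 13 is true
Combine:
[1.1] NOT true = false
[1.2] NOT false = true
[1] false AND true AND false = false
[2.1] NOT true = false
[2] false AND true = false
[3.1] NOT true = false
[3.2] NOT false = true
[3] false AND true = false
[4.1] NOT false = true
[4] true AND false AND true = false
[5.3] NOT false = true
[5] true AND false AND true = false
[6] false AND false AND false = false
[7] true AND true AND false = false
[root] false OR false OR false OR false OR false OR false OR false = false
Overall: false → rejected

Rejected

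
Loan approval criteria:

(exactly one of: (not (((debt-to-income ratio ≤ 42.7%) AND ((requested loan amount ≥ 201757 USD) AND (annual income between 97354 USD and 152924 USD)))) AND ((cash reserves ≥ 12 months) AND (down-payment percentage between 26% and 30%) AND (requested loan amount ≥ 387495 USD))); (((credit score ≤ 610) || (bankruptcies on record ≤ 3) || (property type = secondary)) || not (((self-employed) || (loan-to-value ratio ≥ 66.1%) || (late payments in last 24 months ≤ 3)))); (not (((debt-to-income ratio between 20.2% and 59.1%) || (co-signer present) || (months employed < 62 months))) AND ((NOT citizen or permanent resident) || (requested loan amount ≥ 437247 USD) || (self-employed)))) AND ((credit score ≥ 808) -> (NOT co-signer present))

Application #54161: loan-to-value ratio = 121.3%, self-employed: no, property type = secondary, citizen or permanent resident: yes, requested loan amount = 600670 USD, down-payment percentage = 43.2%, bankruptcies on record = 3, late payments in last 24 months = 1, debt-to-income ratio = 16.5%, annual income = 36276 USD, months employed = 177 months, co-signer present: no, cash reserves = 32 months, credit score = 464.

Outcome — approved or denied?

Denied

Atomic conditions:
  debt-to-income ratio ≤ 42.7%: 16.5 ≤ 42.7 is true
  requested loan amount ≥ 201757 USD: 600670 ≥ 201757 is true
  annual income between 97354 USD and 152924 USD: 36276 in [97354, 152924] is false
  cash reserves ≥ 12 months: 32 ≥ 12 is true
  down-payment percentage between 26% and 30%: 43.2 in [26, 30] is false
  requested loan amount ≥ 387495 USD: 600670 ≥ 387495 is true
  credit score ≤ 610: 464 ≤ 610 is true
  bankruptcies on record ≤ 3: 3 ≤ 3 is true
  property type = secondary: secondary == secondary is true
  self-employed: no → false
  loan-to-value ratio ≥ 66.1%: 121.3 ≥ 66.1 is true
  late payments in last 24 months ≤ 3: 1 ≤ 3 is true
  debt-to-income ratio between 20.2% and 59.1%: 16.5 in [20.2, 59.1] is false
  co-signer present: no → false
  months employed < 62 months: 177 < 62 is false
  NOT citizen or permanent resident: yes → false
  requested loan amount ≥ 437247 USD: 600670 ≥ 437247 is true
  credit score ≥ 808: 464 ≥ 808 is false
  NOT co-signer present: no → true
Combine:
[1.1.1.1.2] true AND false = false
[1.1.1.1] true AND false = false
[1.1.1] NOT false = true
[1.1.2] true AND false AND true = false
[1.1] true AND false = false
[1.2.1] true OR true OR true = true
[1.2.2.1] false OR true OR true = true
[1.2.2] NOT true = false
[1.2] true OR false = true
[1.3.1.1] false OR false OR false = false
[1.3.1] NOT false = true
[1.3.2] false OR true OR false = true
[1.3] true AND true = true
[1] exactly-one(false, true, true) = false
[2] false → true (antecedent false ⇒ implication holds) = true
[root] false AND true = false
Overall: false → denied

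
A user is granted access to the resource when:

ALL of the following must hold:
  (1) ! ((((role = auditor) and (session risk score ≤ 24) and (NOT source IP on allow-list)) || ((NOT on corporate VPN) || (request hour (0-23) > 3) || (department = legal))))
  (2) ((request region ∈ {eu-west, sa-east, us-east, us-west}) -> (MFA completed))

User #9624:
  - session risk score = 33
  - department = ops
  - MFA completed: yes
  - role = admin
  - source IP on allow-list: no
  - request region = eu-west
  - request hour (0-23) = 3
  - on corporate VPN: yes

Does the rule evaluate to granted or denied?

Atomic conditions:
  role = auditor: admin == auditor is false
  session risk score ≤ 24: 33 ≤ 24 is false
  NOT source IP on allow-list: no → true
  NOT on corporate VPN: yes → false
  request hour (0-23) > 3: 3 > 3 is false
  department = legal: ops == legal is false
  request region ∈ {eu-west, sa-east, us-east, us-west}: eu-west is in the set → true
  MFA completed: yes → true
Combine:
[1.1.1] false AND false AND true = false
[1.1.2] false OR false OR false = false
[1.1] false OR false = false
[1] NOT false = true
[2] true → true = true
[root] true AND true = true
Overall: true → granted

Granted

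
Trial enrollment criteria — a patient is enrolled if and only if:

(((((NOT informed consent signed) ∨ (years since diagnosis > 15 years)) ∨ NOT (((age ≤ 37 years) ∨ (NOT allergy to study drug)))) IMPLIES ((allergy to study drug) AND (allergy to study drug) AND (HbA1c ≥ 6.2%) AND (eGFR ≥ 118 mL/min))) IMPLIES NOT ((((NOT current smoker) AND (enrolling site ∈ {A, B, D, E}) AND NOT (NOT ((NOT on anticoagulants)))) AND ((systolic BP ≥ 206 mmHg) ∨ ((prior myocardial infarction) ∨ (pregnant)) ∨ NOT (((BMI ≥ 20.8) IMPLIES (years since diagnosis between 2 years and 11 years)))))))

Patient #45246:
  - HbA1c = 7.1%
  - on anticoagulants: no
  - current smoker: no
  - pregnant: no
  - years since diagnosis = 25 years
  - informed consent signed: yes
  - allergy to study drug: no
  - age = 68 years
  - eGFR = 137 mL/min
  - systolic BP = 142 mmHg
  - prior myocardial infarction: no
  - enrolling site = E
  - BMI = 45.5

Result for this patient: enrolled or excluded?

Enrolled

Atomic conditions:
  NOT informed consent signed: yes → false
  years since diagnosis > 15 years: 25 > 15 is true
  age ≤ 37 years: 68 ≤ 37 is false
  NOT allergy to study drug: no → true
  allergy to study drug: no → false
  HbA1c ≥ 6.2%: 7.1 ≥ 6.2 is true
  eGFR ≥ 118 mL/min: 137 ≥ 118 is true
  NOT current smoker: no → true
  enrolling site ∈ {A, B, D, E}: E is in the set → true
  NOT on anticoagulants: no → true
  systolic BP ≥ 206 mmHg: 142 ≥ 206 is false
  prior myocardial infarction: no → false
  pregnant: no → false
  BMI ≥ 20.8: 45.5 ≥ 20.8 is true
  years since diagnosis between 2 years and 11 years: 25 in [2, 11] is false
Combine:
[1.1.1] false OR true = true
[1.1.2.1] false OR true = true
[1.1.2] NOT true = false
[1.1] true OR false = true
[1.2] false AND false AND true AND true = false
[1] true → false = false
[2.1.1.3.1] NOT true = false
[2.1.1.3] NOT false = true
[2.1.1] true AND true AND true = true
[2.1.2.2] false OR false = false
[2.1.2.3.1] true → false = false
[2.1.2.3] NOT false = true
[2.1.2] false OR false OR true = true
[2.1] true AND true = true
[2] NOT true = false
[root] false → false (antecedent false ⇒ implication holds) = true
Overall: true → enrolled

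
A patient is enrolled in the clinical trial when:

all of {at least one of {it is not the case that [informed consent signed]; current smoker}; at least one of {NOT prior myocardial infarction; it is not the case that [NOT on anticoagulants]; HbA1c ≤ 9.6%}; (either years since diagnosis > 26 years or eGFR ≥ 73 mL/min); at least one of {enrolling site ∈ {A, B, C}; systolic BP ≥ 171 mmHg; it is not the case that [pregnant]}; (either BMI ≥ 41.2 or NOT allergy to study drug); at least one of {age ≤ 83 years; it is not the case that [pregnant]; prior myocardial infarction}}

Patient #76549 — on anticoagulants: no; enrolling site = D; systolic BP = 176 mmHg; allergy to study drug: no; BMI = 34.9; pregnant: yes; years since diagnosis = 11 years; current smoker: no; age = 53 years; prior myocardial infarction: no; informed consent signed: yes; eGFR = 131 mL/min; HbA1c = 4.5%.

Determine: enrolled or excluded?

Excluded

Atomic conditions:
  informed consent signed: yes → true
  current smoker: no → false
  NOT prior myocardial infarction: no → true
  NOT on anticoagulants: no → true
  HbA1c ≤ 9.6%: 4.5 ≤ 9.6 is true
  years since diagnosis > 26 years: 11 > 26 is false
  eGFR ≥ 73 mL/min: 131 ≥ 73 is true
  enrolling site ∈ {A, B, C}: D is not in the set → false
  systolic BP ≥ 171 mmHg: 176 ≥ 171 is true
  pregnant: yes → true
  BMI ≥ 41.2: 34.9 ≥ 41.2 is false
  NOT allergy to study drug: no → true
  age ≤ 83 years: 53 ≤ 83 is true
  prior myocardial infarction: no → false
Combine:
[1.1] NOT true = false
[1] false OR false = false
[2.2] NOT true = false
[2] true OR false OR true = true
[3] false OR true = true
[4.3] NOT true = false
[4] false OR true OR false = true
[5] false OR true = true
[6.2] NOT true = false
[6] true OR false OR false = true
[root] false AND true AND true AND true AND true AND true = false
Overall: false → excluded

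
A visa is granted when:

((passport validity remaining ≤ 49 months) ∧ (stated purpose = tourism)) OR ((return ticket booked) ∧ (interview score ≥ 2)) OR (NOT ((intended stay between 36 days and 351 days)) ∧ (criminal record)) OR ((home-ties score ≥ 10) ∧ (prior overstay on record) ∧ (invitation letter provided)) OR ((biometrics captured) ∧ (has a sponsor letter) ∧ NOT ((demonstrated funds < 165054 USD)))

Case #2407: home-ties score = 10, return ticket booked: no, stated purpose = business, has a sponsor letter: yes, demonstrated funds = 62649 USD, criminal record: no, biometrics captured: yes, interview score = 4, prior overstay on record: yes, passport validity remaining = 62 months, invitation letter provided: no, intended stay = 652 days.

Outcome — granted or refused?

Atomic conditions:
  passport validity remaining ≤ 49 months: 62 ≤ 49 is false
  stated purpose = tourism: business == tourism is false
  return ticket booked: no → false
  interview score ≥ 2: 4 ≥ 2 is true
  intended stay between 36 days and 351 days: 652 in [36, 351] is false
  criminal record: no → false
  home-ties score ≥ 10: 10 ≥ 10 is true
  prior overstay on record: yes → true
  invitation letter provided: no → false
  biometrics captured: yes → true
  has a sponsor letter: yes → true
  demonstrated funds < 165054 USD: 62649 < 165054 is true
Combine:
[1] false AND false = false
[2] false AND true = false
[3.1] NOT false = true
[3] true AND false = false
[4] true AND true AND false = false
[5.3] NOT true = false
[5] true AND true AND false = false
[root] false OR false OR false OR false OR false = false
Overall: false → refused

Refused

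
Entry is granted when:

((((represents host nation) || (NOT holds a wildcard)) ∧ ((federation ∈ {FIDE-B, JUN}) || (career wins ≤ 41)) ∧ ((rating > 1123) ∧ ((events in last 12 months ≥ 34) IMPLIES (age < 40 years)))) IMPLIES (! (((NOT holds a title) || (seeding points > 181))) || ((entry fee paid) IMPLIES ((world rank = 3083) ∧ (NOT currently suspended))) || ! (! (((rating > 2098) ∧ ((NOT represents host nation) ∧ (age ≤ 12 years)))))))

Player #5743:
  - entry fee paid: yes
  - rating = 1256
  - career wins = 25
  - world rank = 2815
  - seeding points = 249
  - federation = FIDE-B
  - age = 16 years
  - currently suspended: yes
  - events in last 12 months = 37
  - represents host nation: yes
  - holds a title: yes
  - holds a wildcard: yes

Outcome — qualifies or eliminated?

Eliminated

Atomic conditions:
  represents host nation: yes → true
  NOT holds a wildcard: yes → false
  federation ∈ {FIDE-B, JUN}: FIDE-B is in the set → true
  career wins ≤ 41: 25 ≤ 41 is true
  rating > 1123: 1256 > 1123 is true
  events in last 12 months ≥ 34: 37 ≥ 34 is true
  age < 40 years: 16 < 40 is true
  NOT holds a title: yes → false
  seeding points > 181: 249 > 181 is true
  entry fee paid: yes → true
  world rank = 3083: 2815 == 3083 is false
  NOT currently suspended: yes → false
  rating > 2098: 1256 > 2098 is false
  NOT represents host nation: yes → false
  age ≤ 12 years: 16 ≤ 12 is false
Combine:
[1.1] true OR false = true
[1.2] true OR true = true
[1.3.2] true → true = true
[1.3] true AND true = true
[1] true AND true AND true = true
[2.1.1] false OR true = true
[2.1] NOT true = false
[2.2.2] false AND false = false
[2.2] true → false = false
[2.3.1.1.2] false AND false = false
[2.3.1.1] false AND false = false
[2.3.1] NOT false = true
[2.3] NOT true = false
[2] false OR false OR false = false
[root] true → false = false
Overall: false → eliminated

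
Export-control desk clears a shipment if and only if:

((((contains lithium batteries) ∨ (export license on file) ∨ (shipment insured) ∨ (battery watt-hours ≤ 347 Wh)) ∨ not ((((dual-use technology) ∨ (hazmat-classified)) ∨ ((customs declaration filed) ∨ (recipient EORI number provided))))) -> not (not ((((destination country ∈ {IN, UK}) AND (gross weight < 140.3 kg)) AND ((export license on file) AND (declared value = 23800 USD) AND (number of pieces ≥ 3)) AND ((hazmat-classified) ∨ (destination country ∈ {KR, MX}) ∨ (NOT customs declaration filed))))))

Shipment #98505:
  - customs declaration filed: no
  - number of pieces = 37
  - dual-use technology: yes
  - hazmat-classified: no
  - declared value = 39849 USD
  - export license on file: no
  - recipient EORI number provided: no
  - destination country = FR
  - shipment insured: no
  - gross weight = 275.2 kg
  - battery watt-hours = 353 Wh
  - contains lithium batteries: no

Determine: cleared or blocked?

Atomic conditions:
  contains lithium batteries: no → false
  export license on file: no → false
  shipment insured: no → false
  battery watt-hours ≤ 347 Wh: 353 ≤ 347 is false
  dual-use technology: yes → true
  hazmat-classified: no → false
  customs declaration filed: no → false
  recipient EORI number provided: no → false
  destination country ∈ {IN, UK}: FR is not in the set → false
  gross weight < 140.3 kg: 275.2 < 140.3 is false
  declared value = 23800 USD: 39849 == 23800 is false
  number of pieces ≥ 3: 37 ≥ 3 is true
  destination country ∈ {KR, MX}: FR is not in the set → false
  NOT customs declaration filed: no → true
Combine:
[1.1] false OR false OR false OR false = false
[1.2.1.1] true OR false = true
[1.2.1.2] false OR false = false
[1.2.1] true OR false = true
[1.2] NOT true = false
[1] false OR false = false
[2.1.1.1] false AND false = false
[2.1.1.2] false AND false AND true = false
[2.1.1.3] false OR false OR true = true
[2.1.1] false AND false AND true = false
[2.1] NOT false = true
[2] NOT true = false
[root] false → false (antecedent false ⇒ implication holds) = true
Overall: true → cleared

Cleared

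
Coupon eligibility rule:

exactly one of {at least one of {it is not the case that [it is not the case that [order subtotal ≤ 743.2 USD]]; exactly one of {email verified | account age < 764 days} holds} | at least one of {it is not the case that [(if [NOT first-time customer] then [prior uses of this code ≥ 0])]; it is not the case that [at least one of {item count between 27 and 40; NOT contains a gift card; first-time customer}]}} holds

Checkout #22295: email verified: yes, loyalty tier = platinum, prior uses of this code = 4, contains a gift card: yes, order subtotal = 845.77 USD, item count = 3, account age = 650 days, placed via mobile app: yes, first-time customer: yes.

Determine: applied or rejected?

Rejected

Atomic conditions:
  order subtotal ≤ 743.2 USD: 845.77 ≤ 743.2 is false
  email verified: yes → true
  account age < 764 days: 650 < 764 is true
  NOT first-time customer: yes → false
  prior uses of this code ≥ 0: 4 ≥ 0 is true
  item count between 27 and 40: 3 in [27, 40] is false
  NOT contains a gift card: yes → false
  first-time customer: yes → true
Combine:
[1.1.1] NOT false = true
[1.1] NOT true = false
[1.2] exactly-one(true, true) = false
[1] false OR false = false
[2.1.1] false → true (antecedent false ⇒ implication holds) = true
[2.1] NOT true = false
[2.2.1] false OR false OR true = true
[2.2] NOT true = false
[2] false OR false = false
[root] exactly-one(false, false) = false
Overall: false → rejected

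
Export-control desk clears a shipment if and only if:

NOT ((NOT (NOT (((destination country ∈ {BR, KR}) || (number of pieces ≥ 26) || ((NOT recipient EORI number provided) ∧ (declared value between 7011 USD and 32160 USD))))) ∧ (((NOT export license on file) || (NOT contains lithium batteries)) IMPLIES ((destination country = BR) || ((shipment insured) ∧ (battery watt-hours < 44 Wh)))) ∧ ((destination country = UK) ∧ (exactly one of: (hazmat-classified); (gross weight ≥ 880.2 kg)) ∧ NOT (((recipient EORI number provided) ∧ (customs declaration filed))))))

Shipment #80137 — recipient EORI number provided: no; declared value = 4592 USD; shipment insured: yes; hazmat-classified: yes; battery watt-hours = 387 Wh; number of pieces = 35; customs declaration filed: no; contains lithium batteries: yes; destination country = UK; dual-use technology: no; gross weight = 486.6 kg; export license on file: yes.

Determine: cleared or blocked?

Atomic conditions:
  destination country ∈ {BR, KR}: UK is not in the set → false
  number of pieces ≥ 26: 35 ≥ 26 is true
  NOT recipient EORI number provided: no → true
  declared value between 7011 USD and 32160 USD: 4592 in [7011, 32160] is false
  NOT export license on file: yes → false
  NOT contains lithium batteries: yes → false
  destination country = BR: UK == BR is false
  shipment insured: yes → true
  battery watt-hours < 44 Wh: 387 < 44 is false
  destination country = UK: UK == UK is true
  hazmat-classified: yes → true
  gross weight ≥ 880.2 kg: 486.6 ≥ 880.2 is false
  recipient EORI number provided: no → false
  customs declaration filed: no → false
Combine:
[1.1.1.1.3] true AND false = false
[1.1.1.1] false OR true OR false = true
[1.1.1] NOT true = false
[1.1] NOT false = true
[1.2.1] false OR false = false
[1.2.2.2] true AND false = false
[1.2.2] false OR false = false
[1.2] false → false (antecedent false ⇒ implication holds) = true
[1.3.2] exactly-one(true, false) = true
[1.3.3.1] false AND false = false
[1.3.3] NOT false = true
[1.3] true AND true AND true = true
[1] true AND true AND true = true
[root] NOT true = false
Overall: false → blocked

Blocked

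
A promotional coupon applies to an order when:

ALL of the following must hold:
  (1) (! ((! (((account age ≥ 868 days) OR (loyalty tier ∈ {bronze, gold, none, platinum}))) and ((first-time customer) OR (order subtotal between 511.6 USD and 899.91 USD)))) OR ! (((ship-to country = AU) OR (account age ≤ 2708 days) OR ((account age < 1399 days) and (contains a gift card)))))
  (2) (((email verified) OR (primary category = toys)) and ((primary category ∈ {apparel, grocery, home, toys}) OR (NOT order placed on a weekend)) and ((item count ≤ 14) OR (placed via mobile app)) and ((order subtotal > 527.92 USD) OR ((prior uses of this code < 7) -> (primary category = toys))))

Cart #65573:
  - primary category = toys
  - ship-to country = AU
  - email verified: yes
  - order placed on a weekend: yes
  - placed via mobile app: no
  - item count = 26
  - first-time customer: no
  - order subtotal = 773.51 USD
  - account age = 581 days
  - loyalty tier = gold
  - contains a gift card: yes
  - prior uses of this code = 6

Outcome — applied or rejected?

Rejected

Atomic conditions:
  account age ≥ 868 days: 581 ≥ 868 is false
  loyalty tier ∈ {bronze, gold, none, platinum}: gold is in the set → true
  first-time customer: no → false
  order subtotal between 511.6 USD and 899.91 USD: 773.51 in [511.6, 899.91] is true
  ship-to country = AU: AU == AU is true
  account age ≤ 2708 days: 581 ≤ 2708 is true
  account age < 1399 days: 581 < 1399 is true
  contains a gift card: yes → true
  email verified: yes → true
  primary category = toys: toys == toys is true
  primary category ∈ {apparel, grocery, home, toys}: toys is in the set → true
  NOT order placed on a weekend: yes → false
  item count ≤ 14: 26 ≤ 14 is false
  placed via mobile app: no → false
  order subtotal > 527.92 USD: 773.51 > 527.92 is true
  prior uses of this code < 7: 6 < 7 is true
Combine:
[1.1.1.1.1] false OR true = true
[1.1.1.1] NOT true = false
[1.1.1.2] false OR true = true
[1.1.1] false AND true = false
[1.1] NOT false = true
[1.2.1.3] true AND true = true
[1.2.1] true OR true OR true = true
[1.2] NOT true = false
[1] true OR false = true
[2.1] true OR true = true
[2.2] true OR false = true
[2.3] false OR false = false
[2.4.2] true → true = true
[2.4] true OR true = true
[2] true AND true AND false AND true = false
[root] true AND false = false
Overall: false → rejected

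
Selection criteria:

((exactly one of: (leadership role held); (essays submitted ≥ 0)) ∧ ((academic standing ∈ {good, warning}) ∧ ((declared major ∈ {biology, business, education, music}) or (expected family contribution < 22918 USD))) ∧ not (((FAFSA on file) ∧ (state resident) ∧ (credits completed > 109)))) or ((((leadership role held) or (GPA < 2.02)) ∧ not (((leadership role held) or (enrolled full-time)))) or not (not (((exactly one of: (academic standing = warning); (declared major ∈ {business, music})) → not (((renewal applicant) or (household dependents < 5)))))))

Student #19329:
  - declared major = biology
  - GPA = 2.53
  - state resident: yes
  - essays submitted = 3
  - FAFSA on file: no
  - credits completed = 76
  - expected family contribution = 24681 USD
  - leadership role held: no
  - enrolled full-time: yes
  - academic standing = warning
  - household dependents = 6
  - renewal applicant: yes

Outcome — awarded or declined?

Awarded

Atomic conditions:
  leadership role held: no → false
  essays submitted ≥ 0: 3 ≥ 0 is true
  academic standing ∈ {good, warning}: warning is in the set → true
  declared major ∈ {biology, business, education, music}: biology is in the set → true
  expected family contribution < 22918 USD: 24681 < 22918 is false
  FAFSA on file: no → false
  state resident: yes → true
  credits completed > 109: 76 > 109 is false
  GPA < 2.02: 2.53 < 2.02 is false
  enrolled full-time: yes → true
  academic standing = warning: warning == warning is true
  declared major ∈ {business, music}: biology is not in the set → false
  renewal applicant: yes → true
  household dependents < 5: 6 < 5 is false
Combine:
[1.1] exactly-one(false, true) = true
[1.2.2] true OR false = true
[1.2] true AND true = true
[1.3.1] false AND true AND false = false
[1.3] NOT false = true
[1] true AND true AND true = true
[2.1.1] false OR false = false
[2.1.2.1] false OR true = true
[2.1.2] NOT true = false
[2.1] false AND false = false
[2.2.1.1.1] exactly-one(true, false) = true
[2.2.1.1.2.1] true OR false = true
[2.2.1.1.2] NOT true = false
[2.2.1.1] true → false = false
[2.2.1] NOT false = true
[2.2] NOT true = false
[2] false OR false = false
[root] true OR false = true
Overall: true → awarded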